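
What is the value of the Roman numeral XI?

XI: X=10, I=1
10 + 1 = 11

11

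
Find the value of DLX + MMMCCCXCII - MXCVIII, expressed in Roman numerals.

DLX = 560, MMMCCCXCII = 3392, MXCVIII = 1098
560 + 3392 = 3952
3952 - 1098 = 2854

MMDCCCLIV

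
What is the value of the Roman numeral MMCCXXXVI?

MMCCXXXVI: M=1000, M=1000, C=100, C=100, X=10, X=10, X=10, V=5, I=1
1000 + 1000 + 100 + 100 + 10 + 10 + 10 + 5 + 1 = 2236

2236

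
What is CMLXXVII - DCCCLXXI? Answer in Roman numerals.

CMLXXVII = 977
DCCCLXXI = 871
977 - 871 = 106

CVI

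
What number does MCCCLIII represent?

MCCCLIII: M=1000, C=100, C=100, C=100, L=50, I=1, I=1, I=1
1000 + 100 + 100 + 100 + 50 + 1 + 1 + 1 = 1353

1353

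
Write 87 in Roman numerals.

Convert 87 to Roman numerals:
  87 contains 1×50 (L)
  37 contains 3×10 (XXX)
  7 contains 1×5 (V)
  2 contains 2×1 (II)

LXXXVII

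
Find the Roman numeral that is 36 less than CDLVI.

CDLVI = 456
456 - 36 = 420

CDXX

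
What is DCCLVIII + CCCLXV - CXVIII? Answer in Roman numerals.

DCCLVIII = 758, CCCLXV = 365, CXVIII = 118
758 + 365 = 1123
1123 - 118 = 1005

MV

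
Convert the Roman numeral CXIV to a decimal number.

CXIV: C=100, X=10, IV=4
100 + 10 + 4 = 114

114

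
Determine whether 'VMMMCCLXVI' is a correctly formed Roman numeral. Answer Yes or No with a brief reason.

'VMMMCCLXVI': V should not appear more than once

No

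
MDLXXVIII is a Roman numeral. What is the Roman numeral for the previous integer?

MDLXXVIII = 1578; previous is 1577

MDLXXVII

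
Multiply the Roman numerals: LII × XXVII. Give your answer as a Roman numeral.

LII = 52
XXVII = 27
52 × 27 = 1404

MCDIV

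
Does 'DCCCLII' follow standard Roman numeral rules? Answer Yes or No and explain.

'DCCCLII': Check the rules: uses only the symbols I, V, X, L, C, D, M; no symbol is repeated more than three times in a row; V, L and D each appear at most once; no smaller symbol precedes a larger one (values never increase from left to right). Value: D (500) + C (100) + C (100) + C (100) + L (50) + I (1) + I (1) = 852. So it is a valid standard Roman numeral.

Yes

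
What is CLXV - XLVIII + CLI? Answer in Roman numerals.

CLXV = 165, XLVIII = 48, CLI = 151
165 - 48 = 117
117 + 151 = 268

CCLXVIII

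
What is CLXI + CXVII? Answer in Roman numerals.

CLXI = 161
CXVII = 117
161 + 117 = 278

CCLXXVIII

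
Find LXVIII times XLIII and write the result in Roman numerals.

LXVIII = 68
XLIII = 43
68 × 43 = 2924

MMCMXXIV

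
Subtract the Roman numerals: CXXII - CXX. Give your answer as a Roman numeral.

CXXII = 122
CXX = 120
122 - 120 = 2

II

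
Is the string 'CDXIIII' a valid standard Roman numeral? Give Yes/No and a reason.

'CDXIIII': More than 3 consecutive I's

No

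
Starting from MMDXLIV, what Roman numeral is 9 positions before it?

MMDXLIV = 2544
2544 - 9 = 2535

MMDXXXV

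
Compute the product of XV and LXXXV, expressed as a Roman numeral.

XV = 15
LXXXV = 85
15 × 85 = 1275

MCCLXXV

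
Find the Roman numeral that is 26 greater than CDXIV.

CDXIV = 414
414 + 26 = 440

CDXL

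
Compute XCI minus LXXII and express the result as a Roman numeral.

XCI = 91
LXXII = 72
91 - 72 = 19

XIX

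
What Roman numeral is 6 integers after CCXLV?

CCXLV = 245
245 + 6 = 251

CCLI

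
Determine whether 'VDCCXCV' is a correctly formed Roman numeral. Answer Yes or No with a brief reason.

'VDCCXCV': V should not appear more than once

No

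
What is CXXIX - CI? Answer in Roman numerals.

CXXIX = 129
CI = 101
129 - 101 = 28

XXVIII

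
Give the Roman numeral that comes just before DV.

DV = 505, so the previous integer is 505 - 1 = 504

DIV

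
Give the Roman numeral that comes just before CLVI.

CLVI = 156, so the previous integer is 156 - 1 = 155

CLV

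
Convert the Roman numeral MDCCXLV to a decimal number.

MDCCXLV: M=1000, D=500, C=100, C=100, XL=40, V=5
1000 + 500 + 100 + 100 + 40 + 5 = 1745

1745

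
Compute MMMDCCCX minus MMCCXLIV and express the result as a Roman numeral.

MMMDCCCX = 3810
MMCCXLIV = 2244
3810 - 2244 = 1566

MDLXVI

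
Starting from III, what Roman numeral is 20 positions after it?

III = 3
3 + 20 = 23

XXIII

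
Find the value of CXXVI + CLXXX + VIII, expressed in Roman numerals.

CXXVI = 126, CLXXX = 180, VIII = 8
126 + 180 = 306
306 + 8 = 314

CCCXIV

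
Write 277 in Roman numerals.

Convert 277 to Roman numerals:
  277 contains 2×100 (CC)
  77 contains 1×50 (L)
  27 contains 2×10 (XX)
  7 contains 1×5 (V)
  2 contains 2×1 (II)

CCLXXVII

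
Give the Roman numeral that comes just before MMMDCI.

MMMDCI = 3601; previous is 3600

MMMDC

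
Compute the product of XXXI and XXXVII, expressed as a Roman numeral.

XXXI = 31
XXXVII = 37
31 × 37 = 1147

MCXLVII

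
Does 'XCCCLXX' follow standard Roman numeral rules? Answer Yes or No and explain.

'XCCCLXX': X (position 1) comes before the larger symbol C (position 3) without being directly in front of it as a subtractive pair; apart from IV, IX, XL, XC, CD and CM, symbols must go from largest to smallest

No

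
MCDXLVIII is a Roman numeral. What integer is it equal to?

MCDXLVIII: M=1000, CD=400, XL=40, V=5, I=1, I=1, I=1
1000 + 400 + 40 + 5 + 1 + 1 + 1 = 1448

1448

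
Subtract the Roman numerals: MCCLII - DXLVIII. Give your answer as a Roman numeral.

MCCLII = 1252
DXLVIII = 548
1252 - 548 = 704

DCCIV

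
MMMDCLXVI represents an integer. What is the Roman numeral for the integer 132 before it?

MMMDCLXVI = 3666
3666 - 132 = 3534

MMMDXXXIV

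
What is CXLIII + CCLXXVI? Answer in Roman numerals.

CXLIII = 143
CCLXXVI = 276
143 + 276 = 419

CDXIX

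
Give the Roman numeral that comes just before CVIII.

CVIII = 108; previous is 107

CVII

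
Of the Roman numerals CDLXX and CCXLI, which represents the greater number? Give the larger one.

CDLXX = 470
CCXLI = 241
470 is larger

CDLXX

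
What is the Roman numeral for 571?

Convert 571 to Roman numerals:
  571 contains 1×500 (D)
  71 contains 1×50 (L)
  21 contains 2×10 (XX)
  1 contains 1×1 (I)

DLXXI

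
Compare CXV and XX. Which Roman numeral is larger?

CXV = 115
XX = 20
115 is larger

CXV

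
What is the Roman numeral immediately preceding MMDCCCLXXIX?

MMDCCCLXXIX = 2879; previous is 2878

MMDCCCLXXVIII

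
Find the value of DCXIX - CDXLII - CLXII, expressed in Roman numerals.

DCXIX = 619, CDXLII = 442, CLXII = 162
619 - 442 = 177
177 - 162 = 15

XV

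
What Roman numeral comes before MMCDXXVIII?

MMCDXXVIII = 2428, so the previous integer is 2428 - 1 = 2427

MMCDXXVII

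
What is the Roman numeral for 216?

Convert 216 to Roman numerals:
  216 contains 2×100 (CC)
  16 contains 1×10 (X)
  6 contains 1×5 (V)
  1 contains 1×1 (I)

CCXVI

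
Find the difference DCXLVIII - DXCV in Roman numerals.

DCXLVIII = 648
DXCV = 595
648 - 595 = 53

LIII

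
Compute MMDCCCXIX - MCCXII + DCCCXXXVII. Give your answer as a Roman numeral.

MMDCCCXIX = 2819, MCCXII = 1212, DCCCXXXVII = 837
2819 - 1212 = 1607
1607 + 837 = 2444

MMCDXLIV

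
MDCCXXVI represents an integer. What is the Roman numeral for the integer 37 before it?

MDCCXXVI = 1726
1726 - 37 = 1689

MDCLXXXIX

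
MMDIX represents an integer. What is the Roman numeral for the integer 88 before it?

MMDIX = 2509
2509 - 88 = 2421

MMCDXXI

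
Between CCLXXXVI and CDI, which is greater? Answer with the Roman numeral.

CCLXXXVI = 286
CDI = 401
401 is larger

CDI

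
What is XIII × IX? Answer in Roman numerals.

XIII = 13
IX = 9
13 × 9 = 117

CXVII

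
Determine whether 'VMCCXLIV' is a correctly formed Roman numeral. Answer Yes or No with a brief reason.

'VMCCXLIV': V should not appear more than once

No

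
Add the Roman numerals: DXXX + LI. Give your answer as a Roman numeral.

DXXX = 530
LI = 51
530 + 51 = 581

DLXXXI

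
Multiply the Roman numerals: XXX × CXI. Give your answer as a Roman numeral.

XXX = 30
CXI = 111
30 × 111 = 3330

MMMCCCXXX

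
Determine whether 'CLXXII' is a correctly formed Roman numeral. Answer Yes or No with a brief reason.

'CLXXII': Check the rules: uses only the symbols I, V, X, L, C, D, M; no symbol is repeated more than three times in a row; V, L and D each appear at most once; no smaller symbol precedes a larger one (values never increase from left to right). Value: C (100) + L (50) + X (10) + X (10) + I (1) + I (1) = 172. So it is a valid standard Roman numeral.

Yes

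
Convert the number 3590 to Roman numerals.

Convert 3590 to Roman numerals:
  3590 contains 3×1000 (MMM)
  590 contains 1×500 (D)
  90 contains 1×90 (XC)

MMMDXC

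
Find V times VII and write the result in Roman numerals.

V = 5
VII = 7
5 × 7 = 35

XXXV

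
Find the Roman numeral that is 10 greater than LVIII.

LVIII = 58
58 + 10 = 68

LXVIII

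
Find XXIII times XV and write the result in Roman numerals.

XXIII = 23
XV = 15
23 × 15 = 345

CCCXLV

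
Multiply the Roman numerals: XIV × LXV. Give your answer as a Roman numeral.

XIV = 14
LXV = 65
14 × 65 = 910

CMX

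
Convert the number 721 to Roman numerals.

Convert 721 to Roman numerals:
  721 contains 1×500 (D)
  221 contains 2×100 (CC)
  21 contains 2×10 (XX)
  1 contains 1×1 (I)

DCCXXI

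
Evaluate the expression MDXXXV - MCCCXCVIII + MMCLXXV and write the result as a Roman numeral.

MDXXXV = 1535, MCCCXCVIII = 1398, MMCLXXV = 2175
1535 - 1398 = 137
137 + 2175 = 2312

MMCCCXII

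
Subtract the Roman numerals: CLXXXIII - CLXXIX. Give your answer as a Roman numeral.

CLXXXIII = 183
CLXXIX = 179
183 - 179 = 4

IV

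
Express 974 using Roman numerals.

Convert 974 to Roman numerals:
  974 contains 1×900 (CM)
  74 contains 1×50 (L)
  24 contains 2×10 (XX)
  4 contains 1×4 (IV)

CMLXXIV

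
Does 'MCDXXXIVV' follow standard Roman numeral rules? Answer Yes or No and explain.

'MCDXXXIVV': V should not appear more than once

No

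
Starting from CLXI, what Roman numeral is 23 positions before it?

CLXI = 161
161 - 23 = 138

CXXXVIII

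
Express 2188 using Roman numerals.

Convert 2188 to Roman numerals:
  2188 contains 2×1000 (MM)
  188 contains 1×100 (C)
  88 contains 1×50 (L)
  38 contains 3×10 (XXX)
  8 contains 1×5 (V)
  3 contains 3×1 (III)

MMCLXXXVIII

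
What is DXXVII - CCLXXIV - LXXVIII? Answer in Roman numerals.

DXXVII = 527, CCLXXIV = 274, LXXVIII = 78
527 - 274 = 253
253 - 78 = 175

CLXXV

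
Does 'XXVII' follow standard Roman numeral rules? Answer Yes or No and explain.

'XXVII': Check the rules: uses only the symbols I, V, X, L, C, D, M; no symbol is repeated more than three times in a row; V, L and D each appear at most once; no smaller symbol precedes a larger one (values never increase from left to right). Value: X (10) + X (10) + V (5) + I (1) + I (1) = 27. So it is a valid standard Roman numeral.

Yes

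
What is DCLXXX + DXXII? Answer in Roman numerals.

DCLXXX = 680
DXXII = 522
680 + 522 = 1202

MCCII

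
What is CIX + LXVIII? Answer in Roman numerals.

CIX = 109
LXVIII = 68
109 + 68 = 177

CLXXVII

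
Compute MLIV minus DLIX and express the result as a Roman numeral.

MLIV = 1054
DLIX = 559
1054 - 559 = 495

CDXCV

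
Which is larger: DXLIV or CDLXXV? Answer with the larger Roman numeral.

DXLIV = 544
CDLXXV = 475
544 is larger

DXLIV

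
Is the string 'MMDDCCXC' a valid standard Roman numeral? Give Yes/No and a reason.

'MMDDCCXC': D should not appear more than once

No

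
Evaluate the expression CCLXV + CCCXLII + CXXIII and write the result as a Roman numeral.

CCLXV = 265, CCCXLII = 342, CXXIII = 123
265 + 342 = 607
607 + 123 = 730

DCCXXX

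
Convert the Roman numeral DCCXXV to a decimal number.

DCCXXV: D=500, C=100, C=100, X=10, X=10, V=5
500 + 100 + 100 + 10 + 10 + 5 = 725

725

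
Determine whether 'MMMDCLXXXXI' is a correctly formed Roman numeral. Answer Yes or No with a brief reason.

'MMMDCLXXXXI': More than 3 consecutive X's

No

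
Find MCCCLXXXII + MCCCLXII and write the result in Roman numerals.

MCCCLXXXII = 1382
MCCCLXII = 1362
1382 + 1362 = 2744

MMDCCXLIV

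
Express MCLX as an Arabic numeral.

MCLX: M=1000, C=100, L=50, X=10
1000 + 100 + 50 + 10 = 1160

1160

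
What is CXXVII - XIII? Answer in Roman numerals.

CXXVII = 127
XIII = 13
127 - 13 = 114

CXIV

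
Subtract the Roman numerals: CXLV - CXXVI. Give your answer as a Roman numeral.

CXLV = 145
CXXVI = 126
145 - 126 = 19

XIX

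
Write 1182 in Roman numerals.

Convert 1182 to Roman numerals:
  1182 contains 1×1000 (M)
  182 contains 1×100 (C)
  82 contains 1×50 (L)
  32 contains 3×10 (XXX)
  2 contains 2×1 (II)

MCLXXXII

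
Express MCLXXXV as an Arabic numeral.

MCLXXXV: M=1000, C=100, L=50, X=10, X=10, X=10, V=5
1000 + 100 + 50 + 10 + 10 + 10 + 5 = 1185

1185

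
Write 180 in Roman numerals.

Convert 180 to Roman numerals:
  180 contains 1×100 (C)
  80 contains 1×50 (L)
  30 contains 3×10 (XXX)

CLXXX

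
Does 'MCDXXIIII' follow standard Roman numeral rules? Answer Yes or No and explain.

'MCDXXIIII': More than 3 consecutive I's

No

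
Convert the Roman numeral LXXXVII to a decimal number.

LXXXVII: L=50, X=10, X=10, X=10, V=5, I=1, I=1
50 + 10 + 10 + 10 + 5 + 1 + 1 = 87

87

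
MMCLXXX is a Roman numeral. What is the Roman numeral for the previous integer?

MMCLXXX = 2180; previous is 2179

MMCLXXIX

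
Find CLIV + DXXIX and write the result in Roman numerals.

CLIV = 154
DXXIX = 529
154 + 529 = 683

DCLXXXIII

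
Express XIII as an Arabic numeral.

XIII: X=10, I=1, I=1, I=1
10 + 1 + 1 + 1 = 13

13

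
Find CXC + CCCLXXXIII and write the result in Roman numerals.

CXC = 190
CCCLXXXIII = 383
190 + 383 = 573

DLXXIII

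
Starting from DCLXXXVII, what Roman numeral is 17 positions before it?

DCLXXXVII = 687
687 - 17 = 670

DCLXX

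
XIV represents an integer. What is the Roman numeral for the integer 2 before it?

XIV = 14
14 - 2 = 12

XII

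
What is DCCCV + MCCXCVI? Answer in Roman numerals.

DCCCV = 805
MCCXCVI = 1296
805 + 1296 = 2101

MMCI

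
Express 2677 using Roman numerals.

Convert 2677 to Roman numerals:
  2677 contains 2×1000 (MM)
  677 contains 1×500 (D)
  177 contains 1×100 (C)
  77 contains 1×50 (L)
  27 contains 2×10 (XX)
  7 contains 1×5 (V)
  2 contains 2×1 (II)

MMDCLXXVII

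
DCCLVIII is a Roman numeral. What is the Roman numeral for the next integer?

DCCLVIII = 758; next is 759

DCCLIX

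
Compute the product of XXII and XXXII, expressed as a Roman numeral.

XXII = 22
XXXII = 32
22 × 32 = 704

DCCIV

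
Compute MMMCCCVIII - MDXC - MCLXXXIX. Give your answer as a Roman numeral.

MMMCCCVIII = 3308, MDXC = 1590, MCLXXXIX = 1189
3308 - 1590 = 1718
1718 - 1189 = 529

DXXIX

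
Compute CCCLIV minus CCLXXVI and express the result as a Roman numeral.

CCCLIV = 354
CCLXXVI = 276
354 - 276 = 78

LXXVIII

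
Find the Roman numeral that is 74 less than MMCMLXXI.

MMCMLXXI = 2971
2971 - 74 = 2897

MMDCCCXCVII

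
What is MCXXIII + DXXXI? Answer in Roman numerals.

MCXXIII = 1123
DXXXI = 531
1123 + 531 = 1654

MDCLIV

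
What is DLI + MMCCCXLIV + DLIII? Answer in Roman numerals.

DLI = 551, MMCCCXLIV = 2344, DLIII = 553
551 + 2344 = 2895
2895 + 553 = 3448

MMMCDXLVIII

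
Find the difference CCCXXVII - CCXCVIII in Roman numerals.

CCCXXVII = 327
CCXCVIII = 298
327 - 298 = 29

XXIX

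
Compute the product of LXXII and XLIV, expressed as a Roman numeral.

LXXII = 72
XLIV = 44
72 × 44 = 3168

MMMCLXVIII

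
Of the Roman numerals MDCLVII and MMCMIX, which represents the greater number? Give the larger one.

MDCLVII = 1657
MMCMIX = 2909
2909 is larger

MMCMIX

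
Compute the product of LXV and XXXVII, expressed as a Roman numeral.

LXV = 65
XXXVII = 37
65 × 37 = 2405

MMCDV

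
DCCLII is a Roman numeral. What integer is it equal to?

DCCLII: D=500, C=100, C=100, L=50, I=1, I=1
500 + 100 + 100 + 50 + 1 + 1 = 752

752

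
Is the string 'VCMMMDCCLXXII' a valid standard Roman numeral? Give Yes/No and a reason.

'VCMMMDCCLXXII': Invalid subtractive combination: VC

No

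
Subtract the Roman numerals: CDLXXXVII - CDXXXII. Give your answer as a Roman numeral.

CDLXXXVII = 487
CDXXXII = 432
487 - 432 = 55

LV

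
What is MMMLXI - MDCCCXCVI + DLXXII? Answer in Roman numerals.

MMMLXI = 3061, MDCCCXCVI = 1896, DLXXII = 572
3061 - 1896 = 1165
1165 + 572 = 1737

MDCCXXXVII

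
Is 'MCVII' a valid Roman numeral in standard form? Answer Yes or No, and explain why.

'MCVII': Check the rules: uses only the symbols I, V, X, L, C, D, M; no symbol is repeated more than three times in a row; V, L and D each appear at most once; no smaller symbol precedes a larger one (values never increase from left to right). Value: M (1000) + C (100) + V (5) + I (1) + I (1) = 1107. So it is a valid standard Roman numeral.

Yes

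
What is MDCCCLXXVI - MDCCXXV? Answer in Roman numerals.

MDCCCLXXVI = 1876
MDCCXXV = 1725
1876 - 1725 = 151

CLI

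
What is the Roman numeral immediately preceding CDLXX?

CDLXX = 470; previous is 469

CDLXIX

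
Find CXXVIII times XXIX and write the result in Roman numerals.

CXXVIII = 128
XXIX = 29
128 × 29 = 3712

MMMDCCXII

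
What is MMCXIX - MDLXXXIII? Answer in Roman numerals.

MMCXIX = 2119
MDLXXXIII = 1583
2119 - 1583 = 536

DXXXVI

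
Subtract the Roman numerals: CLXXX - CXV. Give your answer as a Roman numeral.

CLXXX = 180
CXV = 115
180 - 115 = 65

LXV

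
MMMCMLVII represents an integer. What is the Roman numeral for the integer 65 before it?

MMMCMLVII = 3957
3957 - 65 = 3892

MMMDCCCXCII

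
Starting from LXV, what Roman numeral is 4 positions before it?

LXV = 65
65 - 4 = 61

LXI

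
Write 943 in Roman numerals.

Convert 943 to Roman numerals:
  943 contains 1×900 (CM)
  43 contains 1×40 (XL)
  3 contains 3×1 (III)

CMXLIII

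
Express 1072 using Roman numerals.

Convert 1072 to Roman numerals:
  1072 contains 1×1000 (M)
  72 contains 1×50 (L)
  22 contains 2×10 (XX)
  2 contains 2×1 (II)

MLXXII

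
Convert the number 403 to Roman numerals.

Convert 403 to Roman numerals:
  403 contains 1×400 (CD)
  3 contains 3×1 (III)

CDIII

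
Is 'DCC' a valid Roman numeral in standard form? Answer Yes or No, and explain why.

'DCC': Check the rules: uses only the symbols I, V, X, L, C, D, M; no symbol is repeated more than three times in a row; V, L and D each appear at most once; no smaller symbol precedes a larger one (values never increase from left to right). Value: D (500) + C (100) + C (100) = 700. So it is a valid standard Roman numeral.

Yes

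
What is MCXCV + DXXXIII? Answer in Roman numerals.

MCXCV = 1195
DXXXIII = 533
1195 + 533 = 1728

MDCCXXVIII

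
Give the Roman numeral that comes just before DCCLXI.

DCCLXI = 761; previous is 760

DCCLX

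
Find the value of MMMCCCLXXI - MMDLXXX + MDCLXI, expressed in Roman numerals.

MMMCCCLXXI = 3371, MMDLXXX = 2580, MDCLXI = 1661
3371 - 2580 = 791
791 + 1661 = 2452

MMCDLII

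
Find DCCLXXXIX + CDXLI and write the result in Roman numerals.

DCCLXXXIX = 789
CDXLI = 441
789 + 441 = 1230

MCCXXX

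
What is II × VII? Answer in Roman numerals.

II = 2
VII = 7
2 × 7 = 14

XIV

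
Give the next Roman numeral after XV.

XV = 15; next is 16

XVI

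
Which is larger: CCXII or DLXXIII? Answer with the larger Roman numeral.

CCXII = 212
DLXXIII = 573
573 is larger

DLXXIII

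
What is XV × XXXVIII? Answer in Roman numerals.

XV = 15
XXXVIII = 38
15 × 38 = 570

DLXX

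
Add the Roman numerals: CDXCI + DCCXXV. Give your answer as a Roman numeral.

CDXCI = 491
DCCXXV = 725
491 + 725 = 1216

MCCXVI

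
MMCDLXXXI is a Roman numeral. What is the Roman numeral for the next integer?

MMCDLXXXI = 2481; next is 2482

MMCDLXXXII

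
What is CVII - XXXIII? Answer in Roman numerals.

CVII = 107
XXXIII = 33
107 - 33 = 74

LXXIV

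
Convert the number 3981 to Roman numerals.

Convert 3981 to Roman numerals:
  3981 contains 3×1000 (MMM)
  981 contains 1×900 (CM)
  81 contains 1×50 (L)
  31 contains 3×10 (XXX)
  1 contains 1×1 (I)

MMMCMLXXXI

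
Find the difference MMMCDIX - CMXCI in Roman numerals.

MMMCDIX = 3409
CMXCI = 991
3409 - 991 = 2418

MMCDXVIII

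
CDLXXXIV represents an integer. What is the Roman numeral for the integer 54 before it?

CDLXXXIV = 484
484 - 54 = 430

CDXXX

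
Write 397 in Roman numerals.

Convert 397 to Roman numerals:
  397 contains 3×100 (CCC)
  97 contains 1×90 (XC)
  7 contains 1×5 (V)
  2 contains 2×1 (II)

CCCXCVII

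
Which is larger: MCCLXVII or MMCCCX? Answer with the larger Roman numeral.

MCCLXVII = 1267
MMCCCX = 2310
2310 is larger

MMCCCX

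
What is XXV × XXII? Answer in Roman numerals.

XXV = 25
XXII = 22
25 × 22 = 550

DL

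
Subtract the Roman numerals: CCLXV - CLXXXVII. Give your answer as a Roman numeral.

CCLXV = 265
CLXXXVII = 187
265 - 187 = 78

LXXVIII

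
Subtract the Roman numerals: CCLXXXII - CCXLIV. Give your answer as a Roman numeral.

CCLXXXII = 282
CCXLIV = 244
282 - 244 = 38

XXXVIII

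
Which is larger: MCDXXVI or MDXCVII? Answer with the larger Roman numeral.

MCDXXVI = 1426
MDXCVII = 1597
1597 is larger

MDXCVII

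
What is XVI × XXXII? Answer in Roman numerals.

XVI = 16
XXXII = 32
16 × 32 = 512

DXII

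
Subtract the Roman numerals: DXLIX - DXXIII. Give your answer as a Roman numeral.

DXLIX = 549
DXXIII = 523
549 - 523 = 26

XXVI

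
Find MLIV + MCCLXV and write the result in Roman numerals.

MLIV = 1054
MCCLXV = 1265
1054 + 1265 = 2319

MMCCCXIX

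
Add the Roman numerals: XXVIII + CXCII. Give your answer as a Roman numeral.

XXVIII = 28
CXCII = 192
28 + 192 = 220

CCXX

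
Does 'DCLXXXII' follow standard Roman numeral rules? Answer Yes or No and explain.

'DCLXXXII': Check the rules: uses only the symbols I, V, X, L, C, D, M; no symbol is repeated more than three times in a row; V, L and D each appear at most once; no smaller symbol precedes a larger one (values never increase from left to right). Value: D (500) + C (100) + L (50) + X (10) + X (10) + X (10) + I (1) + I (1) = 682. So it is a valid standard Roman numeral.

Yes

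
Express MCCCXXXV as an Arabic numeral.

MCCCXXXV: M=1000, C=100, C=100, C=100, X=10, X=10, X=10, V=5
1000 + 100 + 100 + 100 + 10 + 10 + 10 + 5 = 1335

1335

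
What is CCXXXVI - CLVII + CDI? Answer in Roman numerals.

CCXXXVI = 236, CLVII = 157, CDI = 401
236 - 157 = 79
79 + 401 = 480

CDLXXX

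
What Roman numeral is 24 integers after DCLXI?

DCLXI = 661
661 + 24 = 685

DCLXXXV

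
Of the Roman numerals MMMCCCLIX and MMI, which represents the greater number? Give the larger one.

MMMCCCLIX = 3359
MMI = 2001
3359 is larger

MMMCCCLIX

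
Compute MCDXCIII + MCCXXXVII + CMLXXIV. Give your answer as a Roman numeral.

MCDXCIII = 1493, MCCXXXVII = 1237, CMLXXIV = 974
1493 + 1237 = 2730
2730 + 974 = 3704

MMMDCCIV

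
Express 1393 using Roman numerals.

Convert 1393 to Roman numerals:
  1393 contains 1×1000 (M)
  393 contains 3×100 (CCC)
  93 contains 1×90 (XC)
  3 contains 3×1 (III)

MCCCXCIII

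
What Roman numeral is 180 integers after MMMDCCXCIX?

MMMDCCXCIX = 3799
3799 + 180 = 3979

MMMCMLXXIX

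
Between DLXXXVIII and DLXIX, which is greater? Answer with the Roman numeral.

DLXXXVIII = 588
DLXIX = 569
588 is larger

DLXXXVIII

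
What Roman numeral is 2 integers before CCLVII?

CCLVII = 257
257 - 2 = 255

CCLV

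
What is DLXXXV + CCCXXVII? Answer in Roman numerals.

DLXXXV = 585
CCCXXVII = 327
585 + 327 = 912

CMXII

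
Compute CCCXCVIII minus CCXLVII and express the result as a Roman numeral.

CCCXCVIII = 398
CCXLVII = 247
398 - 247 = 151

CLI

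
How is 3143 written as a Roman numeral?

Convert 3143 to Roman numerals:
  3143 contains 3×1000 (MMM)
  143 contains 1×100 (C)
  43 contains 1×40 (XL)
  3 contains 3×1 (III)

MMMCXLIII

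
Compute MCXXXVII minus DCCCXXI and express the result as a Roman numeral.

MCXXXVII = 1137
DCCCXXI = 821
1137 - 821 = 316

CCCXVI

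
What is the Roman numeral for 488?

Convert 488 to Roman numerals:
  488 contains 1×400 (CD)
  88 contains 1×50 (L)
  38 contains 3×10 (XXX)
  8 contains 1×5 (V)
  3 contains 3×1 (III)

CDLXXXVIII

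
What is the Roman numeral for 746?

Convert 746 to Roman numerals:
  746 contains 1×500 (D)
  246 contains 2×100 (CC)
  46 contains 1×40 (XL)
  6 contains 1×5 (V)
  1 contains 1×1 (I)

DCCXLVI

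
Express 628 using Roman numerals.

Convert 628 to Roman numerals:
  628 contains 1×500 (D)
  128 contains 1×100 (C)
  28 contains 2×10 (XX)
  8 contains 1×5 (V)
  3 contains 3×1 (III)

DCXXVIII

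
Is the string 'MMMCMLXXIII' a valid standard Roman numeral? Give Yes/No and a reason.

'MMMCMLXXIII': Check the rules: uses only the symbols I, V, X, L, C, D, M; no symbol is repeated more than three times in a row; V, L and D each appear at most once; the only place a smaller symbol precedes a larger one is the allowed subtractive pair CM, the symbol right after such a pair (if any) is smaller than the pair's first symbol, and otherwise the values never increase from left to right. Value: M (1000) + M (1000) + M (1000) + CM (900) + L (50) + X (10) + X (10) + I (1) + I (1) + I (1) = 3973. So it is a valid standard Roman numeral.

Yes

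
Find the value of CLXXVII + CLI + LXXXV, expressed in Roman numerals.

CLXXVII = 177, CLI = 151, LXXXV = 85
177 + 151 = 328
328 + 85 = 413

CDXIII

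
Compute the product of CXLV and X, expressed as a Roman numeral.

CXLV = 145
X = 10
145 × 10 = 1450

MCDL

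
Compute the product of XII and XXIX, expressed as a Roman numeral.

XII = 12
XXIX = 29
12 × 29 = 348

CCCXLVIII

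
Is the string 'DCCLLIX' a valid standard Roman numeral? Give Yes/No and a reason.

'DCCLLIX': L should not appear more than once

No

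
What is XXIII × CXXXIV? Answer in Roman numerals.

XXIII = 23
CXXXIV = 134
23 × 134 = 3082

MMMLXXXII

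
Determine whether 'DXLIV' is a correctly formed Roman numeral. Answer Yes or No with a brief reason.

'DXLIV': Check the rules: uses only the symbols I, V, X, L, C, D, M; no symbol is repeated more than three times in a row; V, L and D each appear at most once; the only places a smaller symbol precedes a larger one are the allowed subtractive pairs XL, IV, the symbol right after such a pair (if any) is smaller than the pair's first symbol, and otherwise the values never increase from left to right. Value: D (500) + XL (40) + IV (4) = 544. So it is a valid standard Roman numeral.

Yes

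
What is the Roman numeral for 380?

Convert 380 to Roman numerals:
  380 contains 3×100 (CCC)
  80 contains 1×50 (L)
  30 contains 3×10 (XXX)

CCCLXXX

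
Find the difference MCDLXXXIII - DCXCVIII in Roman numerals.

MCDLXXXIII = 1483
DCXCVIII = 698
1483 - 698 = 785

DCCLXXXV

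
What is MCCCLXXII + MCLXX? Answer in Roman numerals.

MCCCLXXII = 1372
MCLXX = 1170
1372 + 1170 = 2542

MMDXLII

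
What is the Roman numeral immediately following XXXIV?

XXXIV = 34, so the next integer is 34 + 1 = 35

XXXV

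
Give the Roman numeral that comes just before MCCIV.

MCCIV = 1204, so the previous integer is 1204 - 1 = 1203

MCCIII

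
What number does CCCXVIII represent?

CCCXVIII: C=100, C=100, C=100, X=10, V=5, I=1, I=1, I=1
100 + 100 + 100 + 10 + 5 + 1 + 1 + 1 = 318

318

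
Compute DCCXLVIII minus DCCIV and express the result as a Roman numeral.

DCCXLVIII = 748
DCCIV = 704
748 - 704 = 44

XLIV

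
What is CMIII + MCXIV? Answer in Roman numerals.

CMIII = 903
MCXIV = 1114
903 + 1114 = 2017

MMXVII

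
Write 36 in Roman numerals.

Convert 36 to Roman numerals:
  36 contains 3×10 (XXX)
  6 contains 1×5 (V)
  1 contains 1×1 (I)

XXXVI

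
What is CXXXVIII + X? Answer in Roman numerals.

CXXXVIII = 138
X = 10
138 + 10 = 148

CXLVIII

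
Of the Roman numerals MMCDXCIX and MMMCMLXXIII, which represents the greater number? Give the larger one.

MMCDXCIX = 2499
MMMCMLXXIII = 3973
3973 is larger

MMMCMLXXIII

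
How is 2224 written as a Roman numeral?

Convert 2224 to Roman numerals:
  2224 contains 2×1000 (MM)
  224 contains 2×100 (CC)
  24 contains 2×10 (XX)
  4 contains 1×4 (IV)

MMCCXXIV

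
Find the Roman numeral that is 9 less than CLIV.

CLIV = 154
154 - 9 = 145

CXLV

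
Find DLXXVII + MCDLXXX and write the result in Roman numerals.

DLXXVII = 577
MCDLXXX = 1480
577 + 1480 = 2057

MMLVII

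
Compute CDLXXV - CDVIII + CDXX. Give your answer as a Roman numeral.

CDLXXV = 475, CDVIII = 408, CDXX = 420
475 - 408 = 67
67 + 420 = 487

CDLXXXVII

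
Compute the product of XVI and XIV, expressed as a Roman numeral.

XVI = 16
XIV = 14
16 × 14 = 224

CCXXIV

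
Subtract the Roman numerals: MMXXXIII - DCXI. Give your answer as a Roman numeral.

MMXXXIII = 2033
DCXI = 611
2033 - 611 = 1422

MCDXXII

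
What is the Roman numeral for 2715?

Convert 2715 to Roman numerals:
  2715 contains 2×1000 (MM)
  715 contains 1×500 (D)
  215 contains 2×100 (CC)
  15 contains 1×10 (X)
  5 contains 1×5 (V)

MMDCCXV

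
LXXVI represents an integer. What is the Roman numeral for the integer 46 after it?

LXXVI = 76
76 + 46 = 122

CXXII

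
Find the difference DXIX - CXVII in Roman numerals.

DXIX = 519
CXVII = 117
519 - 117 = 402

CDII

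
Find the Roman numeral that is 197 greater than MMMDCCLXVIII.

MMMDCCLXVIII = 3768
3768 + 197 = 3965

MMMCMLXV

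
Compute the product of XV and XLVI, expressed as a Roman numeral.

XV = 15
XLVI = 46
15 × 46 = 690

DCXC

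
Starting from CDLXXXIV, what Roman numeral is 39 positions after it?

CDLXXXIV = 484
484 + 39 = 523

DXXIII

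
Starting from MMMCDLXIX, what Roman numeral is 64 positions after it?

MMMCDLXIX = 3469
3469 + 64 = 3533

MMMDXXXIII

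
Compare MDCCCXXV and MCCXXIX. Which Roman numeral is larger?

MDCCCXXV = 1825
MCCXXIX = 1229
1825 is larger

MDCCCXXV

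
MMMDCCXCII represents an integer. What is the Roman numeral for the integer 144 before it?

MMMDCCXCII = 3792
3792 - 144 = 3648

MMMDCXLVIII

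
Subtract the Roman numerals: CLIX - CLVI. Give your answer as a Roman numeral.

CLIX = 159
CLVI = 156
159 - 156 = 3

III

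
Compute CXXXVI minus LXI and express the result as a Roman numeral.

CXXXVI = 136
LXI = 61
136 - 61 = 75

LXXV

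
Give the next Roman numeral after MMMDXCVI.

MMMDXCVI = 3596, so the next integer is 3596 + 1 = 3597

MMMDXCVII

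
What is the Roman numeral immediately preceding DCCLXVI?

DCCLXVI = 766; previous is 765

DCCLXV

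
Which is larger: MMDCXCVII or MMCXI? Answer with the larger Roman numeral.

MMDCXCVII = 2697
MMCXI = 2111
2697 is larger

MMDCXCVII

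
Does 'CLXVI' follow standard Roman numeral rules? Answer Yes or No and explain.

'CLXVI': Check the rules: uses only the symbols I, V, X, L, C, D, M; no symbol is repeated more than three times in a row; V, L and D each appear at most once; no smaller symbol precedes a larger one (values never increase from left to right). Value: C (100) + L (50) + X (10) + V (5) + I (1) = 166. So it is a valid standard Roman numeral.

Yes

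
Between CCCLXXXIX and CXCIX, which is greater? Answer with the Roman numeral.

CCCLXXXIX = 389
CXCIX = 199
389 is larger

CCCLXXXIX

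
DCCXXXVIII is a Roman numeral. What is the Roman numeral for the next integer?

DCCXXXVIII = 738, so the next integer is 738 + 1 = 739

DCCXXXIX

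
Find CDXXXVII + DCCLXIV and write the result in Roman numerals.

CDXXXVII = 437
DCCLXIV = 764
437 + 764 = 1201

MCCI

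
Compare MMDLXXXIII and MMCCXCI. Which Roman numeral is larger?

MMDLXXXIII = 2583
MMCCXCI = 2291
2583 is larger

MMDLXXXIII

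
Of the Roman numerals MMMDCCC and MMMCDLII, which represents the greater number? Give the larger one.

MMMDCCC = 3800
MMMCDLII = 3452
3800 is larger

MMMDCCC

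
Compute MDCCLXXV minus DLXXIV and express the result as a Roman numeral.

MDCCLXXV = 1775
DLXXIV = 574
1775 - 574 = 1201

MCCI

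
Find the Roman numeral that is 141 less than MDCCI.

MDCCI = 1701
1701 - 141 = 1560

MDLX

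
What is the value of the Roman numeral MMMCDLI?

MMMCDLI: M=1000, M=1000, M=1000, CD=400, L=50, I=1
1000 + 1000 + 1000 + 400 + 50 + 1 = 3451

3451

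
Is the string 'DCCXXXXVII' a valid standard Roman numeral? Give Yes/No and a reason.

'DCCXXXXVII': More than 3 consecutive X's

No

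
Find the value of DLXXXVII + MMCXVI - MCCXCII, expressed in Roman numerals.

DLXXXVII = 587, MMCXVI = 2116, MCCXCII = 1292
587 + 2116 = 2703
2703 - 1292 = 1411

MCDXI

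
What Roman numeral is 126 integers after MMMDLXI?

MMMDLXI = 3561
3561 + 126 = 3687

MMMDCLXXXVII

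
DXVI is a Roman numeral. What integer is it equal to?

DXVI: D=500, X=10, V=5, I=1
500 + 10 + 5 + 1 = 516

516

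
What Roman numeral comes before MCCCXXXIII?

MCCCXXXIII = 1333, so the previous integer is 1333 - 1 = 1332

MCCCXXXII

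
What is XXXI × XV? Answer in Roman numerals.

XXXI = 31
XV = 15
31 × 15 = 465

CDLXV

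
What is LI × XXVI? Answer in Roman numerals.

LI = 51
XXVI = 26
51 × 26 = 1326

MCCCXXVI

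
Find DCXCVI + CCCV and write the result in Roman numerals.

DCXCVI = 696
CCCV = 305
696 + 305 = 1001

MI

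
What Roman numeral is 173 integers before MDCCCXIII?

MDCCCXIII = 1813
1813 - 173 = 1640

MDCXL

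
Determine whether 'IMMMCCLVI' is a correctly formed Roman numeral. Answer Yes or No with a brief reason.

'IMMMCCLVI': Invalid subtractive combination: IM

No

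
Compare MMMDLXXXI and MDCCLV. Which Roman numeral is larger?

MMMDLXXXI = 3581
MDCCLV = 1755
3581 is larger

MMMDLXXXI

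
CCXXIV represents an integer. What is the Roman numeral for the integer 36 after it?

CCXXIV = 224
224 + 36 = 260

CCLX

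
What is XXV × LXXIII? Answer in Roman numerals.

XXV = 25
LXXIII = 73
25 × 73 = 1825

MDCCCXXV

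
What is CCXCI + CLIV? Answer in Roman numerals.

CCXCI = 291
CLIV = 154
291 + 154 = 445

CDXLV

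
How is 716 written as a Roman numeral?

Convert 716 to Roman numerals:
  716 contains 1×500 (D)
  216 contains 2×100 (CC)
  16 contains 1×10 (X)
  6 contains 1×5 (V)
  1 contains 1×1 (I)

DCCXVI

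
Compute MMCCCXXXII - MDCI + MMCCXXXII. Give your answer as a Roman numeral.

MMCCCXXXII = 2332, MDCI = 1601, MMCCXXXII = 2232
2332 - 1601 = 731
731 + 2232 = 2963

MMCMLXIII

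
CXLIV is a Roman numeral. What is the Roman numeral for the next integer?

CXLIV = 144, so the next integer is 144 + 1 = 145

CXLV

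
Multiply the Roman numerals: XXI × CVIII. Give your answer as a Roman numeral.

XXI = 21
CVIII = 108
21 × 108 = 2268

MMCCLXVIII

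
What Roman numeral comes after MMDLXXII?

MMDLXXII = 2572; next is 2573

MMDLXXIII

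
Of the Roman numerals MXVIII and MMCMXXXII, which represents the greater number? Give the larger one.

MXVIII = 1018
MMCMXXXII = 2932
2932 is larger

MMCMXXXII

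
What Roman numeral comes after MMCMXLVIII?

MMCMXLVIII = 2948, so the next integer is 2948 + 1 = 2949

MMCMXLIX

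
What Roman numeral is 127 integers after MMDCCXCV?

MMDCCXCV = 2795
2795 + 127 = 2922

MMCMXXII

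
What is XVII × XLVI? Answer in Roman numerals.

XVII = 17
XLVI = 46
17 × 46 = 782

DCCLXXXII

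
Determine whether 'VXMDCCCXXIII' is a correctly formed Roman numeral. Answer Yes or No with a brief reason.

'VXMDCCCXXIII': Invalid subtractive combination: VX

No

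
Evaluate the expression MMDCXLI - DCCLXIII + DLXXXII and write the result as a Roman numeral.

MMDCXLI = 2641, DCCLXIII = 763, DLXXXII = 582
2641 - 763 = 1878
1878 + 582 = 2460

MMCDLX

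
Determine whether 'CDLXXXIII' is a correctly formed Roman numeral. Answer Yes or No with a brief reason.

'CDLXXXIII': Check the rules: uses only the symbols I, V, X, L, C, D, M; no symbol is repeated more than three times in a row; V, L and D each appear at most once; the only place a smaller symbol precedes a larger one is the allowed subtractive pair CD, the symbol right after such a pair (if any) is smaller than the pair's first symbol, and otherwise the values never increase from left to right. Value: CD (400) + L (50) + X (10) + X (10) + X (10) + I (1) + I (1) + I (1) = 483. So it is a valid standard Roman numeral.

Yes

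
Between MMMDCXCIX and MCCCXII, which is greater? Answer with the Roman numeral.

MMMDCXCIX = 3699
MCCCXII = 1312
3699 is larger

MMMDCXCIX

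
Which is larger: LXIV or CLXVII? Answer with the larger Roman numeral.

LXIV = 64
CLXVII = 167
167 is larger

CLXVII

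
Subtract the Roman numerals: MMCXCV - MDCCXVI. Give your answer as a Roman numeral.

MMCXCV = 2195
MDCCXVI = 1716
2195 - 1716 = 479

CDLXXIX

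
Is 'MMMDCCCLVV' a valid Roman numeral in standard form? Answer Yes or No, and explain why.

'MMMDCCCLVV': V should not appear more than once

No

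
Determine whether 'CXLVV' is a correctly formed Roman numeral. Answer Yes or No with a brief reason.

'CXLVV': V should not appear more than once

No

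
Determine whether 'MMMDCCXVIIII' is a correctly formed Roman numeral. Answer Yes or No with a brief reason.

'MMMDCCXVIIII': More than 3 consecutive I's

No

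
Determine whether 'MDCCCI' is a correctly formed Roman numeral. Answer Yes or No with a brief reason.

'MDCCCI': Check the rules: uses only the symbols I, V, X, L, C, D, M; no symbol is repeated more than three times in a row; V, L and D each appear at most once; no smaller symbol precedes a larger one (values never increase from left to right). Value: M (1000) + D (500) + C (100) + C (100) + C (100) + I (1) = 1801. So it is a valid standard Roman numeral.

Yes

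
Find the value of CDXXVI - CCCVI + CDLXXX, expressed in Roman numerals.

CDXXVI = 426, CCCVI = 306, CDLXXX = 480
426 - 306 = 120
120 + 480 = 600

DC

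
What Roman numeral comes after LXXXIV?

LXXXIV = 84, so the next integer is 84 + 1 = 85

LXXXV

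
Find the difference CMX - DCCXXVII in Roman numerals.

CMX = 910
DCCXXVII = 727
910 - 727 = 183

CLXXXIII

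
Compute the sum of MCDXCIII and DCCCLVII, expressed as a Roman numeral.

MCDXCIII = 1493
DCCCLVII = 857
1493 + 857 = 2350

MMCCCL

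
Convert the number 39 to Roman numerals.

Convert 39 to Roman numerals:
  39 contains 3×10 (XXX)
  9 contains 1×9 (IX)

XXXIX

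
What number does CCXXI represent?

CCXXI: C=100, C=100, X=10, X=10, I=1
100 + 100 + 10 + 10 + 1 = 221

221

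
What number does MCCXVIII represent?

MCCXVIII: M=1000, C=100, C=100, X=10, V=5, I=1, I=1, I=1
1000 + 100 + 100 + 10 + 5 + 1 + 1 + 1 = 1218

1218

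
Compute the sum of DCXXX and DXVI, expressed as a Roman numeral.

DCXXX = 630
DXVI = 516
630 + 516 = 1146

MCXLVI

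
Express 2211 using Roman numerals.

Convert 2211 to Roman numerals:
  2211 contains 2×1000 (MM)
  211 contains 2×100 (CC)
  11 contains 1×10 (X)
  1 contains 1×1 (I)

MMCCXI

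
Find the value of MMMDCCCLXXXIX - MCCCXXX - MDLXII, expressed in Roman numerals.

MMMDCCCLXXXIX = 3889, MCCCXXX = 1330, MDLXII = 1562
3889 - 1330 = 2559
2559 - 1562 = 997

CMXCVII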